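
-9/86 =-0.10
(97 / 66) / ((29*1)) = 97 / 1914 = 0.05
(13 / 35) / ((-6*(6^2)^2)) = -13 / 272160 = -0.00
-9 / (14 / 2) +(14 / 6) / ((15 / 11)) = 134 / 315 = 0.43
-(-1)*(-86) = -86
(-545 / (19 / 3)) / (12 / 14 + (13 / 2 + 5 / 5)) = -7630 / 741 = -10.30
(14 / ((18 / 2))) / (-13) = -14 / 117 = -0.12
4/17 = 0.24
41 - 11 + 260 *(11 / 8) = 775 / 2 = 387.50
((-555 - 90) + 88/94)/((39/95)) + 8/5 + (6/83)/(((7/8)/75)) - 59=-8626692476/5324865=-1620.08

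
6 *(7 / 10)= 21 / 5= 4.20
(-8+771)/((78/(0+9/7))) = 327/26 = 12.58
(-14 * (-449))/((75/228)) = 477736/25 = 19109.44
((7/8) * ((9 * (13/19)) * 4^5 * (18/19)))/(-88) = -235872/3971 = -59.40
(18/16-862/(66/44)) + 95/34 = -232865/408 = -570.75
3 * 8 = 24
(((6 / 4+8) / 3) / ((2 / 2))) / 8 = 19 / 48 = 0.40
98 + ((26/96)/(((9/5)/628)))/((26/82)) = 42769/108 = 396.01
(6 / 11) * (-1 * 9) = -54 / 11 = -4.91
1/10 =0.10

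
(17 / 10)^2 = 289 / 100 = 2.89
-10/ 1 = -10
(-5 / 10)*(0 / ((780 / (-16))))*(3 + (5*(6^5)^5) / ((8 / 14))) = 0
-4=-4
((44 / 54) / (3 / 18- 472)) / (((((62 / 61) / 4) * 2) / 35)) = -0.12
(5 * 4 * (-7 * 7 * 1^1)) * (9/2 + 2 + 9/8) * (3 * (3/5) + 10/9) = -391559/18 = -21753.28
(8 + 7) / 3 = 5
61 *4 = 244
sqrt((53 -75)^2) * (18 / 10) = 198 / 5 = 39.60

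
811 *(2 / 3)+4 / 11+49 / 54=321911 / 594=541.94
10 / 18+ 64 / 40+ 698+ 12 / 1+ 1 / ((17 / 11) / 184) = 635879 / 765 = 831.21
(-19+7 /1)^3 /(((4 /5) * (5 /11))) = -4752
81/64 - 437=-27887/64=-435.73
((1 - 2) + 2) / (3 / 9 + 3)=3 / 10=0.30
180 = 180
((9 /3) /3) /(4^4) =1 /256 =0.00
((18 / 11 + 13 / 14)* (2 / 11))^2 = 156025 / 717409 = 0.22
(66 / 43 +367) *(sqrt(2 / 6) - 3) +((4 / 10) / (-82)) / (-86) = -19491809 / 17630 +15847 *sqrt(3) / 129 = -892.83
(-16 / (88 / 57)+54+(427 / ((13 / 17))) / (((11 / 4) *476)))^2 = 1941.54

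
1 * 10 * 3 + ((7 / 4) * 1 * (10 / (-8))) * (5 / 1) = 305 / 16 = 19.06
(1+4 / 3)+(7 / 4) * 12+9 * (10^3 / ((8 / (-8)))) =-26930 / 3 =-8976.67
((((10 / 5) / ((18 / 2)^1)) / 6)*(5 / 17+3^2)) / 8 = 79 / 1836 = 0.04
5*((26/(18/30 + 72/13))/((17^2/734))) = 6202300/115311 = 53.79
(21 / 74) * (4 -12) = -84 / 37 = -2.27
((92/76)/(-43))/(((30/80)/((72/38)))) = -2208/15523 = -0.14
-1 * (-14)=14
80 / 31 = 2.58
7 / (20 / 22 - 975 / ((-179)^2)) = 2467157 / 309685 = 7.97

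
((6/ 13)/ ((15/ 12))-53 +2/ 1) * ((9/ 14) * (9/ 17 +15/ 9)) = -78984/ 1105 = -71.48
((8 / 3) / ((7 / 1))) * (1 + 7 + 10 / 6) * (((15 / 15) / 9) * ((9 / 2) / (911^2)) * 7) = 116 / 7469289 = 0.00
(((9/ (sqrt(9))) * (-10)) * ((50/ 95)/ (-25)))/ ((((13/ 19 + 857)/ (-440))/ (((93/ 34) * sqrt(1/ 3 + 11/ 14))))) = -1705 * sqrt(1974)/ 80801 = -0.94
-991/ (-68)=991/ 68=14.57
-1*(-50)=50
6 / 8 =3 / 4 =0.75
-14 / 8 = -7 / 4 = -1.75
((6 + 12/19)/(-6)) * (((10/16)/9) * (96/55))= -0.13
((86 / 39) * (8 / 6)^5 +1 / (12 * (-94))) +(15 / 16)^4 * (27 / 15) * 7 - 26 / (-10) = 3156231706517 / 145954897920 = 21.62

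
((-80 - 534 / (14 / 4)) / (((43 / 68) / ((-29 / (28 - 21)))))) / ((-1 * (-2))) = 1605208 / 2107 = 761.85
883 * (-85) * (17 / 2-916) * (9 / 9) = 68112412.50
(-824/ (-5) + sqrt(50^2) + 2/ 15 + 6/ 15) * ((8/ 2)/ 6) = 1292/ 9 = 143.56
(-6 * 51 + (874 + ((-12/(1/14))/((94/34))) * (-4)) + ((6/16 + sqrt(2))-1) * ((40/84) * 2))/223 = 3.64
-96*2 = -192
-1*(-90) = 90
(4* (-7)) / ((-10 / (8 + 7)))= 42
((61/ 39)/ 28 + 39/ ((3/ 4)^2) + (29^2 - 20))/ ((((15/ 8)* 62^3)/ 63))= 194461/ 1549132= 0.13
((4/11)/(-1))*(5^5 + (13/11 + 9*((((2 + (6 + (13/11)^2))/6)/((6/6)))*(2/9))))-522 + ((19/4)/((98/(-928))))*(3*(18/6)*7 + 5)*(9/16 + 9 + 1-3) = -1616823847/65219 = -24790.69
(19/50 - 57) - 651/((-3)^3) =-14629/450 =-32.51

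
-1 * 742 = -742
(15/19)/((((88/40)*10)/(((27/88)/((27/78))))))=585/18392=0.03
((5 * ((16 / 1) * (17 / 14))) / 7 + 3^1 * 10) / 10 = 215 / 49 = 4.39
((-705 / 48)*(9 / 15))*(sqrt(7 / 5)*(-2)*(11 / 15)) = 517*sqrt(35) / 200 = 15.29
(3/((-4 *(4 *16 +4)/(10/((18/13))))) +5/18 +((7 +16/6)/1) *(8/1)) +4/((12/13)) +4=210197/2448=85.86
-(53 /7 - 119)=780 /7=111.43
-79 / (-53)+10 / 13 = 2.26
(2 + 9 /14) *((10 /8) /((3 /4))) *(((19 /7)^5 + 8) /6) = 160984225 /1411788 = 114.03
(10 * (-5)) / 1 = -50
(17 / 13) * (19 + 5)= 408 / 13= 31.38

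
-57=-57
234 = 234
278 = 278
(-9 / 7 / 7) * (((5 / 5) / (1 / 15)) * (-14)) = 270 / 7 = 38.57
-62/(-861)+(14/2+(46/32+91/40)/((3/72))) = 828041/8610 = 96.17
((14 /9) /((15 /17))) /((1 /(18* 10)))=952 /3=317.33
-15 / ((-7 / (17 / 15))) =17 / 7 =2.43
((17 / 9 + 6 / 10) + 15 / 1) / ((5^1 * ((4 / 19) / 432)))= 179436 / 25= 7177.44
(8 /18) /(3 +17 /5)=5 /72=0.07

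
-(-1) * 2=2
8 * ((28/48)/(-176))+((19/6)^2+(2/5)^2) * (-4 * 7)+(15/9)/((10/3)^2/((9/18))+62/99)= -2128988633/7464600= -285.21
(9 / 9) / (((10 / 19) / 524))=4978 / 5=995.60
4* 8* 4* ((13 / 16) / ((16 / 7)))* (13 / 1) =1183 / 2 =591.50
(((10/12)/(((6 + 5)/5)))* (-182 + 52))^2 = 2640625/1089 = 2424.82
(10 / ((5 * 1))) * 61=122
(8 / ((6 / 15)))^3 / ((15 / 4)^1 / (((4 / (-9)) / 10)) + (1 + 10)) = -64000 / 587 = -109.03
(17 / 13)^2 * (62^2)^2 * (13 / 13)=25268408.90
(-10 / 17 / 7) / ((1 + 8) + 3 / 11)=-55 / 6069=-0.01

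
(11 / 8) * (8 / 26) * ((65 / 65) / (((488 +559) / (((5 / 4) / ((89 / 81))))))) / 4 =1485 / 12921376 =0.00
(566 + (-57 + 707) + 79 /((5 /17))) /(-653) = -7423 /3265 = -2.27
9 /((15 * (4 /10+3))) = 3 /17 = 0.18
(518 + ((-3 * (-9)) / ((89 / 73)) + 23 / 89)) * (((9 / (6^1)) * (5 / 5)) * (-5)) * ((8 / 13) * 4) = -11543040 / 1157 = -9976.70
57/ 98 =0.58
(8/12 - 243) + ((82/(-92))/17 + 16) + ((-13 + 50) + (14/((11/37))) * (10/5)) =-2456833/25806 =-95.20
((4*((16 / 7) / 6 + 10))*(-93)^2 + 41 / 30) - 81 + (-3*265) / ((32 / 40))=150387739 / 420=358066.05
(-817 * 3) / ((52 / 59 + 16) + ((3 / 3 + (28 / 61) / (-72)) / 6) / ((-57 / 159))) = -149.27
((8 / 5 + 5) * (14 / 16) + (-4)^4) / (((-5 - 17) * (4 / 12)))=-31413 / 880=-35.70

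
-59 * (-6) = 354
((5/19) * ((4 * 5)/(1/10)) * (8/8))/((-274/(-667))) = 333500/2603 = 128.12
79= 79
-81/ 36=-9/ 4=-2.25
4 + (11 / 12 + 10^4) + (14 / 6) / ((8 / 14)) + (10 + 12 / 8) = 20041 / 2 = 10020.50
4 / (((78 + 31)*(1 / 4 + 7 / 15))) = 240 / 4687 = 0.05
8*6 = 48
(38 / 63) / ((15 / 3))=38 / 315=0.12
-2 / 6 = -1 / 3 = -0.33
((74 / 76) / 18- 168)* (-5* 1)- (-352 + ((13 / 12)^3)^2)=67519511621 / 56733696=1190.11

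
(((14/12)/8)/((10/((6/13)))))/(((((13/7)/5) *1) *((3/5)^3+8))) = 6125/2777008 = 0.00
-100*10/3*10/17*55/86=-275000/2193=-125.40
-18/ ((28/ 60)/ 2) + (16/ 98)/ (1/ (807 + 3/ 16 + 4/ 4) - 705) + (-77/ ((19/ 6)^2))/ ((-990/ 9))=-62143771809754/ 806294602855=-77.07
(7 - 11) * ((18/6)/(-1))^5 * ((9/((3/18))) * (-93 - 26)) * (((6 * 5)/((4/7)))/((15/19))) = -415363788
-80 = -80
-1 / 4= -0.25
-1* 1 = -1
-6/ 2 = -3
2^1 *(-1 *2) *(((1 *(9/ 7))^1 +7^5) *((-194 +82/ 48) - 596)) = 1112985851/ 21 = 52999326.24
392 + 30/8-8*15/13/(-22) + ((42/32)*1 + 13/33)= 2731021/6864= 397.88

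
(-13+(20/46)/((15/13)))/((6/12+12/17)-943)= 29614/2209449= 0.01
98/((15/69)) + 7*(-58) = 224/5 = 44.80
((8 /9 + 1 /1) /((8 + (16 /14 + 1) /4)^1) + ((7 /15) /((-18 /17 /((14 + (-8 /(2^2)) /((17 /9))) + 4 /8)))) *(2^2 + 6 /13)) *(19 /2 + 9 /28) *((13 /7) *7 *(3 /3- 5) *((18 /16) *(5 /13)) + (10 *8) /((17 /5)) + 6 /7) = -77565686165 /159724656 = -485.62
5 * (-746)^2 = 2782580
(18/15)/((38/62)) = 186/95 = 1.96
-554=-554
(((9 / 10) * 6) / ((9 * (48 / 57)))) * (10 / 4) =57 / 32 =1.78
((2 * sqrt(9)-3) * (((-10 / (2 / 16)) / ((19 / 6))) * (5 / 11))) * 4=-28800 / 209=-137.80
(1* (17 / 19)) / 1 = 17 / 19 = 0.89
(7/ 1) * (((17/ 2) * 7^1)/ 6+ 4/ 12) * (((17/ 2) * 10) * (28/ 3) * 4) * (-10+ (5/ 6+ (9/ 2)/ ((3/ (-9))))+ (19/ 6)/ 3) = -132855170/ 27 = -4920561.85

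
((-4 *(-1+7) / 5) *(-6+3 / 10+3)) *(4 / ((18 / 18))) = 1296 / 25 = 51.84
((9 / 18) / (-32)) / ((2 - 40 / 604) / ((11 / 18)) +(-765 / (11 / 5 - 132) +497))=-97999 / 3173963648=-0.00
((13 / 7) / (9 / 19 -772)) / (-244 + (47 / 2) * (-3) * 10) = 19 / 7490749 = 0.00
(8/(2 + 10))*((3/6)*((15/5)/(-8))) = -1/8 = -0.12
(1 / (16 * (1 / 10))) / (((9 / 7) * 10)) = 7 / 144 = 0.05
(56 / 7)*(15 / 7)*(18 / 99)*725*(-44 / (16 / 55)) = -2392500 / 7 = -341785.71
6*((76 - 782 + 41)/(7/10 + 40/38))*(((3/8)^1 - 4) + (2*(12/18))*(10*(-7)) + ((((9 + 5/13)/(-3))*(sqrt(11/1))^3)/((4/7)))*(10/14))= 147008225/666 + 423904250*sqrt(11)/4329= 545503.54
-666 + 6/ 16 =-665.62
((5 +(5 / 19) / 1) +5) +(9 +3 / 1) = 423 / 19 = 22.26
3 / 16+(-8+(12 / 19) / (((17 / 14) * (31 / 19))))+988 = 8267629 / 8432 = 980.51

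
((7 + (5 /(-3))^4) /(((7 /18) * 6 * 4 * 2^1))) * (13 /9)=1937 /1701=1.14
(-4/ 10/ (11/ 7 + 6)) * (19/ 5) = -266/ 1325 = -0.20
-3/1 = -3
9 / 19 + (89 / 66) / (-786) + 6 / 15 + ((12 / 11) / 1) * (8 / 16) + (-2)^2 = 26698253 / 4928220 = 5.42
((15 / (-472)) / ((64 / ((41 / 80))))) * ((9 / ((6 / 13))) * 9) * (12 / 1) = -129519 / 241664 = -0.54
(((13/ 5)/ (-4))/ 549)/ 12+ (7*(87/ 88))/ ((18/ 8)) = 4457737/ 1449360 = 3.08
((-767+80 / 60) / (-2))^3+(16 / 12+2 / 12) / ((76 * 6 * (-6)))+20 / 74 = 56108574.68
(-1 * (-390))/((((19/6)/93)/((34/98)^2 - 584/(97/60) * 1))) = -18302496383340/4425043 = -4136117.18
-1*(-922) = 922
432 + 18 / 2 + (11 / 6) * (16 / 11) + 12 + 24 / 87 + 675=98392 / 87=1130.94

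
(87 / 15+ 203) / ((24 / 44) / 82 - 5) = -41.82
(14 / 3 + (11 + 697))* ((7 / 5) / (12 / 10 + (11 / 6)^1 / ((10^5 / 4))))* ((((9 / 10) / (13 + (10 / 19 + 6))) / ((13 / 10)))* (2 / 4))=1827990000 / 124027579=14.74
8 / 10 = 4 / 5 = 0.80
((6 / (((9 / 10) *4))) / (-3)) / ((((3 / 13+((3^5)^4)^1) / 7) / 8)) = -0.00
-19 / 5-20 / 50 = -21 / 5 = -4.20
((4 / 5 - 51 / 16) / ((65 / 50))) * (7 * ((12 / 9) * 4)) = -2674 / 39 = -68.56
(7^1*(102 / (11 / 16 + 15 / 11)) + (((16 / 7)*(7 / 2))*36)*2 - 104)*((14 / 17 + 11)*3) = 178521768 / 6137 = 29089.42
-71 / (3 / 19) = -1349 / 3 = -449.67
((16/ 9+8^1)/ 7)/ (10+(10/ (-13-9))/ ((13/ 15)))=12584/ 85365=0.15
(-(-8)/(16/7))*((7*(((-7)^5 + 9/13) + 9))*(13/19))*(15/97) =-160498275/3686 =-43542.67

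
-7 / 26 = -0.27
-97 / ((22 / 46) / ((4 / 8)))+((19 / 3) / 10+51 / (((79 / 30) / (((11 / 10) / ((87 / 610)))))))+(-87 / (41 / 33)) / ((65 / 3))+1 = 9341471122 / 201481995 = 46.36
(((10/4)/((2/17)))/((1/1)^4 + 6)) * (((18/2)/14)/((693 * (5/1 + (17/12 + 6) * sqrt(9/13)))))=-11050/10266333 + 7565 * sqrt(13)/20532666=0.00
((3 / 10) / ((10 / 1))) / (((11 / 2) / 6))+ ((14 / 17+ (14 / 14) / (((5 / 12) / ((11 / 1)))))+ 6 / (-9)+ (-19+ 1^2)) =120469 / 14025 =8.59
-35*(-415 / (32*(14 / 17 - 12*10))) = -246925 / 64832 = -3.81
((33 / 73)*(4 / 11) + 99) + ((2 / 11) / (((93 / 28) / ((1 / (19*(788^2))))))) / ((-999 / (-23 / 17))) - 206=-199822787303352769 / 1870376134523094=-106.84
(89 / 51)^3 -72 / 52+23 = 46439528 / 1724463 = 26.93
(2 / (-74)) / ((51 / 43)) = -43 / 1887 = -0.02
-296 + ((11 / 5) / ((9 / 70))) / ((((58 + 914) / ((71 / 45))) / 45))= -294.75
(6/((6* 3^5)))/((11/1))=1/2673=0.00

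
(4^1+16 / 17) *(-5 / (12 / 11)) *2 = -770 / 17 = -45.29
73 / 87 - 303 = -26288 / 87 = -302.16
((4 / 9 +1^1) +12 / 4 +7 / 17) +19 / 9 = 1066 / 153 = 6.97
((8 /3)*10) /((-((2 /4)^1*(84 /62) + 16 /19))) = -9424 /537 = -17.55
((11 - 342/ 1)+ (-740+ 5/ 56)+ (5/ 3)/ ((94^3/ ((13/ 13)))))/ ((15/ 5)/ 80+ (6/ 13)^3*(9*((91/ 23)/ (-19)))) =13795081161534920/ 1890481963923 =7297.12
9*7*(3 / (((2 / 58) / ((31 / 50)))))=169911 / 50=3398.22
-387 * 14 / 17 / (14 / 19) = -7353 / 17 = -432.53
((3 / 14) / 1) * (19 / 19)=3 / 14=0.21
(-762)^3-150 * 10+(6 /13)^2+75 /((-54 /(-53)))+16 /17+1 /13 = -22880970648401 /51714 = -442452153.16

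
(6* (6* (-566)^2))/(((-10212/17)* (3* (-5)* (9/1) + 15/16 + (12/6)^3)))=261410496/1716467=152.30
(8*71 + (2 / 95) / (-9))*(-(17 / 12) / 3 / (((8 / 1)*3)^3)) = -0.02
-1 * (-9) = 9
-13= -13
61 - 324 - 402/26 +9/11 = -39703/143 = -277.64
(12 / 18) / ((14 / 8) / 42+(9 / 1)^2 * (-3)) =-16 / 5831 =-0.00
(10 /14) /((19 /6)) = 30 /133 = 0.23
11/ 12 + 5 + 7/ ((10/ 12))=14.32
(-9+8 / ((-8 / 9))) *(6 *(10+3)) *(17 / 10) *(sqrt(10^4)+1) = -1205334 / 5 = -241066.80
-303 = -303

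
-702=-702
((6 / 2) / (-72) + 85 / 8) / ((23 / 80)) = 2540 / 69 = 36.81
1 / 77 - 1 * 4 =-307 / 77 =-3.99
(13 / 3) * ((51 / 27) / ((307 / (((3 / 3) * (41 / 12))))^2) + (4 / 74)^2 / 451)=0.00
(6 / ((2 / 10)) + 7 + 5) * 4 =168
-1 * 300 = -300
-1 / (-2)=1 / 2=0.50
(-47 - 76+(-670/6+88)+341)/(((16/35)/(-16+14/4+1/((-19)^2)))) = -184114315/34656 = -5312.62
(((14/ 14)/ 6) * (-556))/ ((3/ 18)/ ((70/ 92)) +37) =-4865/ 1954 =-2.49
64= 64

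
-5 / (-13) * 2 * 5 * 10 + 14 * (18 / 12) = 773 / 13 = 59.46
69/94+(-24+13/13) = -2093/94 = -22.27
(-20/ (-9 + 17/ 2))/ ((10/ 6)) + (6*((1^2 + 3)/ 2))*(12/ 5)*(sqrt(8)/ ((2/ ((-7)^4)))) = 24 + 345744*sqrt(2)/ 5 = 97815.17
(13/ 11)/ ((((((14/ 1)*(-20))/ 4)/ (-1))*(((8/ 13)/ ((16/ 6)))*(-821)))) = -169/ 1896510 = -0.00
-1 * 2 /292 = -1 /146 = -0.01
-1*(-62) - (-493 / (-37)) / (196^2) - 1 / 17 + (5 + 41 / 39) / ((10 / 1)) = 294711204377 / 4711914480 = 62.55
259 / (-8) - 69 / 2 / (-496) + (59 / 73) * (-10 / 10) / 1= -2397959 / 72416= -33.11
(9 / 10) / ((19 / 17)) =153 / 190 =0.81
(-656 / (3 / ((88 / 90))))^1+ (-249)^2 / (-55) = -1341.10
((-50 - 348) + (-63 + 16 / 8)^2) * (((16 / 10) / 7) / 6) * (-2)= -26584 / 105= -253.18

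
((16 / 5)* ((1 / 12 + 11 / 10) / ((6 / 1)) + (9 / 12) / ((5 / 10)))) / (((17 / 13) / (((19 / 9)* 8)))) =2414672 / 34425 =70.14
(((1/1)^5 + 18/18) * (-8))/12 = -4/3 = -1.33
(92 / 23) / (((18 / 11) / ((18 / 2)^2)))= 198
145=145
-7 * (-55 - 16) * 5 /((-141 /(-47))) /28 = 355 /12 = 29.58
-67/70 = -0.96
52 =52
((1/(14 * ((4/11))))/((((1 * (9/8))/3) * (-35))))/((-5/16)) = 176/3675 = 0.05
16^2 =256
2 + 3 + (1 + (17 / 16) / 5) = 497 / 80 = 6.21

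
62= 62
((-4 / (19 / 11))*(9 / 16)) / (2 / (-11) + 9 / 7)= -7623 / 6460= -1.18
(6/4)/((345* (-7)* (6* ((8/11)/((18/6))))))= -11/25760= -0.00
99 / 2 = 49.50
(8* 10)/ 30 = 8/ 3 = 2.67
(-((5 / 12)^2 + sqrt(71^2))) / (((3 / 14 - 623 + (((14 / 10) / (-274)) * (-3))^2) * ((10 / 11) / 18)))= 74059940185 / 32729369852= 2.26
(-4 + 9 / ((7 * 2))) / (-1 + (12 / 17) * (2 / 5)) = 3995 / 854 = 4.68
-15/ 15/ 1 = -1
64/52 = 16/13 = 1.23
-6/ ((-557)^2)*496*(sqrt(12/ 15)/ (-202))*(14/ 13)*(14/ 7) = 83328*sqrt(5)/ 2036784685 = 0.00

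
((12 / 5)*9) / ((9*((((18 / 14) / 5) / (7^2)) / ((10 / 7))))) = 1960 / 3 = 653.33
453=453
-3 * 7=-21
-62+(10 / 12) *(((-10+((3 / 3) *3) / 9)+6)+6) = -1081 / 18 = -60.06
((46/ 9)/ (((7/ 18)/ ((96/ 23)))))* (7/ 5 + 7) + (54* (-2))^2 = 60624/ 5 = 12124.80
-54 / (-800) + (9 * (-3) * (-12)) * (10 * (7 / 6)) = 1512027 / 400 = 3780.07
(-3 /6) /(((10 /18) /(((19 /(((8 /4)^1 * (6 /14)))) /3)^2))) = -17689 /360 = -49.14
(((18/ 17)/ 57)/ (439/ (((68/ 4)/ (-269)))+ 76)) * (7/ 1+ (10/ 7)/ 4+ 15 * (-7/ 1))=1367/ 5178089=0.00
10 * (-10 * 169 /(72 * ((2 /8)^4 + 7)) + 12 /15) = -411704 /16137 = -25.51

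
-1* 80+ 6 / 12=-159 / 2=-79.50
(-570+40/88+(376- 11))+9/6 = -203.05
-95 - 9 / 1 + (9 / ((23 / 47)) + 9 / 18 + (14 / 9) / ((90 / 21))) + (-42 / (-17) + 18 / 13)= -111014971 / 1372410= -80.89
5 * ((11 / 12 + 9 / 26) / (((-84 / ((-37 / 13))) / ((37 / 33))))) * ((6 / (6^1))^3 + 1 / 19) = 6742325 / 26702676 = 0.25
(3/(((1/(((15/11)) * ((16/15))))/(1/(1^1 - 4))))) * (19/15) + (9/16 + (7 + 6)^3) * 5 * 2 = 29005393/1320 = 21973.78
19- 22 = -3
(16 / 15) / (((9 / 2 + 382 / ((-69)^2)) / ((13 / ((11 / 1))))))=660192 / 2398715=0.28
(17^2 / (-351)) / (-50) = 0.02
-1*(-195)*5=975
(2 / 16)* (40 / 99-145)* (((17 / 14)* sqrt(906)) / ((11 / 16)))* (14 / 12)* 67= -16304785* sqrt(906) / 6534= -75110.39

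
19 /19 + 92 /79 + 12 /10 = 1329 /395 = 3.36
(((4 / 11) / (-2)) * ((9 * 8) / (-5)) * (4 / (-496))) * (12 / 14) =-0.02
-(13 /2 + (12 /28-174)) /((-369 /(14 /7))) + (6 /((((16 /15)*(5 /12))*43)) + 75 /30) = 1.91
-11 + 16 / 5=-39 / 5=-7.80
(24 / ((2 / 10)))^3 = 1728000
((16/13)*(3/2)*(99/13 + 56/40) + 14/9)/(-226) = -69203/859365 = -0.08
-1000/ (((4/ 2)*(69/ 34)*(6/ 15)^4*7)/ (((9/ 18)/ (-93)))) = 1328125/ 179676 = 7.39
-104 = -104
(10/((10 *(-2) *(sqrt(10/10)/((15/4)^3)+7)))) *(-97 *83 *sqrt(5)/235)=5.46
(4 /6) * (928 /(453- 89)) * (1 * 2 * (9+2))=10208 /273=37.39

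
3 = 3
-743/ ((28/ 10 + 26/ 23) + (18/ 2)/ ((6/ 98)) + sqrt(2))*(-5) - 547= -157362388128/ 301238999 - 49130875*sqrt(2)/ 301238999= -522.61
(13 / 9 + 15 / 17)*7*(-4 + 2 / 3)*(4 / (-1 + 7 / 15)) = 62300 / 153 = 407.19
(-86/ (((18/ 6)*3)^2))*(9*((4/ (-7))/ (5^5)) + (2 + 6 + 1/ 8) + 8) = -40442747/ 2362500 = -17.12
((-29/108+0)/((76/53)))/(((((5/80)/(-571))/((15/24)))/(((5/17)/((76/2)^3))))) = 21940675/3828309696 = 0.01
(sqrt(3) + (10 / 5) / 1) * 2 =2 * sqrt(3) + 4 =7.46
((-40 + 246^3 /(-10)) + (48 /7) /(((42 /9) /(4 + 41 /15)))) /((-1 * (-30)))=-182368654 /3675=-49624.12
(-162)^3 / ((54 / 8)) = -629856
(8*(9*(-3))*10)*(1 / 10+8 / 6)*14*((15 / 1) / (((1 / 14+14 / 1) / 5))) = -45511200 / 197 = -231021.32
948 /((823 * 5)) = 948 /4115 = 0.23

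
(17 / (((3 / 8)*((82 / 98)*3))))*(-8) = -53312 / 369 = -144.48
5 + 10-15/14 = 195/14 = 13.93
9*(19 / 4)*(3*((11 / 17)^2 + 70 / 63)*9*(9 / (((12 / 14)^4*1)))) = 544554003 / 18496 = 29441.72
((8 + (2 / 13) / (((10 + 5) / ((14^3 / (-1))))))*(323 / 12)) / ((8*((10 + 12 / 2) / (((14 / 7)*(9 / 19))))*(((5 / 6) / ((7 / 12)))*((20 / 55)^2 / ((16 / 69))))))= -7069909 / 1435200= -4.93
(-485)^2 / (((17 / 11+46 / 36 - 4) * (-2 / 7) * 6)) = 54336975 / 466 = 116602.95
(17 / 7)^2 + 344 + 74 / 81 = 1392371 / 3969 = 350.81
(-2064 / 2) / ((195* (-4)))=86 / 65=1.32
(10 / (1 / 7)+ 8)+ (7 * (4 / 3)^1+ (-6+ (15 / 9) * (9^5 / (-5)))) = -58805 / 3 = -19601.67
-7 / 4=-1.75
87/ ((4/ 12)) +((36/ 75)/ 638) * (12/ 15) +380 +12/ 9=76839197/ 119625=642.33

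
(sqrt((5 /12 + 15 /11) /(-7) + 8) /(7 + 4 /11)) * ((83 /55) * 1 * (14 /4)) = 83 * sqrt(1653267) /53460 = 2.00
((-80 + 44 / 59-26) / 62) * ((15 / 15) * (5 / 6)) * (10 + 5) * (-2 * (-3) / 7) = -232875 / 12803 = -18.19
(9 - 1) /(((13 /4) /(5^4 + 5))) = 20160 /13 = 1550.77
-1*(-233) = 233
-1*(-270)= 270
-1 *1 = -1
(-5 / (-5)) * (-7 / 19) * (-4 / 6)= 14 / 57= 0.25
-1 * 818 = -818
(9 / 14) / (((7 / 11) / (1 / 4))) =99 / 392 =0.25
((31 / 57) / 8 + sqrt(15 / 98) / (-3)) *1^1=31 / 456 - sqrt(30) / 42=-0.06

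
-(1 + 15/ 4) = -19/ 4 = -4.75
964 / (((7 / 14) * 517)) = 1928 / 517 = 3.73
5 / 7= 0.71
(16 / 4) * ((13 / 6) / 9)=26 / 27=0.96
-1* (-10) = 10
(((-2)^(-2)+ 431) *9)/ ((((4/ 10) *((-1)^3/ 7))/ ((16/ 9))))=-120750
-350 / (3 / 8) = -2800 / 3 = -933.33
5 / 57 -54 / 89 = -2633 / 5073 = -0.52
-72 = -72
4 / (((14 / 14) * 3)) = 4 / 3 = 1.33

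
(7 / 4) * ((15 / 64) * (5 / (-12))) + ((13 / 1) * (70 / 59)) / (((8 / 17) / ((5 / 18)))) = 4857475 / 543744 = 8.93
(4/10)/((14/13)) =13/35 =0.37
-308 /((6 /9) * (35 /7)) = -462 /5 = -92.40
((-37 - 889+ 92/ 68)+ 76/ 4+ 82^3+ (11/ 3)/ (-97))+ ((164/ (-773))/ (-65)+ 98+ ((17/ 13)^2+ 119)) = 1779419018743619/ 3231306195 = 550681.03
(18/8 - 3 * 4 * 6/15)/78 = -17/520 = -0.03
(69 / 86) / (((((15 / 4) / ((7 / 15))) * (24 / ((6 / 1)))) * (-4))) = -161 / 25800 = -0.01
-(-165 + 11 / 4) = 649 / 4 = 162.25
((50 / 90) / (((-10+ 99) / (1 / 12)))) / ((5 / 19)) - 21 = -201833 / 9612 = -21.00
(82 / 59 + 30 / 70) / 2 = 751 / 826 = 0.91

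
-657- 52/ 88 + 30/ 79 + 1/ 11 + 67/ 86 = -2229591/ 3397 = -656.34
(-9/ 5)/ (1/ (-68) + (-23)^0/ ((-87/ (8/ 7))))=372708/ 5765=64.65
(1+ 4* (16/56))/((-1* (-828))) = 5/1932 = 0.00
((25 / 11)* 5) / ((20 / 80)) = 500 / 11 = 45.45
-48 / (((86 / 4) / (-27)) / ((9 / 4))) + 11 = 6305 / 43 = 146.63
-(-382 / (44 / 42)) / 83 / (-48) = -0.09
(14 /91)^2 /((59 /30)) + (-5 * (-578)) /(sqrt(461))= 120 /9971 + 2890 * sqrt(461) /461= 134.61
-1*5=-5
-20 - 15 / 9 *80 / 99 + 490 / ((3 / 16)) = 769820 / 297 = 2591.99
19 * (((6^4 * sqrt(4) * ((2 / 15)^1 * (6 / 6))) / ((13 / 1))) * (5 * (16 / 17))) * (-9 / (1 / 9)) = -192535.17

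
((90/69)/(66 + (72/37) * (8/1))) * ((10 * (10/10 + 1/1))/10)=370/11569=0.03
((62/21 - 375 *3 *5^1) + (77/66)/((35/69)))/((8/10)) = -1180147/168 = -7024.68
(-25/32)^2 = 625/1024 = 0.61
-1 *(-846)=846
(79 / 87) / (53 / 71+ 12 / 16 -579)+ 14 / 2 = 99860263 / 14268957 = 7.00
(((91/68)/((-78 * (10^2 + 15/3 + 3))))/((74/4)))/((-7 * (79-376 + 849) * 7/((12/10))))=1/2624892480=0.00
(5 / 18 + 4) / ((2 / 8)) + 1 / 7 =1087 / 63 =17.25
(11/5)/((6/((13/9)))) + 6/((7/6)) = 10721/1890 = 5.67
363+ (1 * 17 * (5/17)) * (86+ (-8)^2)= 1113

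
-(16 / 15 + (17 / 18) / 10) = -209 / 180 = -1.16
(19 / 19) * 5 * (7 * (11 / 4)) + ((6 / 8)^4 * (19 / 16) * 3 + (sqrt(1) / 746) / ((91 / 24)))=13538452303 / 139030528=97.38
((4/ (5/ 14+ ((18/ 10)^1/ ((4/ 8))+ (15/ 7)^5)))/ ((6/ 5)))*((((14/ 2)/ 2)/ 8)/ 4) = 2941225/ 396423696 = 0.01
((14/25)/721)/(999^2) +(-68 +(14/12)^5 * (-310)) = -30346141146193/41117641200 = -738.03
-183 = -183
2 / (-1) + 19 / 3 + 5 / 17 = 236 / 51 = 4.63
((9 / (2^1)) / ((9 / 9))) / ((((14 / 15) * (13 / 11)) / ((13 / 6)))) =495 / 56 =8.84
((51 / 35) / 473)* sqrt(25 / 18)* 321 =1.17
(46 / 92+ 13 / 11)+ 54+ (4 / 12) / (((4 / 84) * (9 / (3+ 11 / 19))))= 58.47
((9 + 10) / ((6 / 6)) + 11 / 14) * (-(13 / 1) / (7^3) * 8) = -14404 / 2401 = -6.00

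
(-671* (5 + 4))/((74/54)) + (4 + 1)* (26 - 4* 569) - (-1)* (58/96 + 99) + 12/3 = -27622543/1776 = -15553.23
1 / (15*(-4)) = -1 / 60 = -0.02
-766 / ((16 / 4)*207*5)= -383 / 2070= -0.19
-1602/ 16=-801/ 8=-100.12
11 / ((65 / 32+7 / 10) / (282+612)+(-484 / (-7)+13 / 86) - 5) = 473605440 / 2768313137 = 0.17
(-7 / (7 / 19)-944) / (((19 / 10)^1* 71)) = -9630 / 1349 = -7.14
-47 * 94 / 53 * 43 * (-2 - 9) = 2089714 / 53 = 39428.57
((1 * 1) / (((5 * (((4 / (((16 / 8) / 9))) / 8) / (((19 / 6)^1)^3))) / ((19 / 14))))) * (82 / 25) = 5343161 / 425250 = 12.56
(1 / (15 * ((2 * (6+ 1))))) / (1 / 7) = 1 / 30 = 0.03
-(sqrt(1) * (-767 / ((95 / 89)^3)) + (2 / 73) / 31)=1223627782899 / 1940239625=630.66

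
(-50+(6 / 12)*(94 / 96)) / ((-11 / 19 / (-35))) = -3160745 / 1056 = -2993.13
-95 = -95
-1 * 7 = -7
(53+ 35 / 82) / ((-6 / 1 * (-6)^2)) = -4381 / 17712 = -0.25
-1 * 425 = -425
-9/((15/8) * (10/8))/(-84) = 8/175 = 0.05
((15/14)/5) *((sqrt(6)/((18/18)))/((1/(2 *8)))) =24 *sqrt(6)/7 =8.40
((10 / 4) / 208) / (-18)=-5 / 7488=-0.00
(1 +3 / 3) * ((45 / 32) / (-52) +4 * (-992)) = -6602797 / 832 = -7936.05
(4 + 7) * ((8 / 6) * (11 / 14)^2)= 1331 / 147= 9.05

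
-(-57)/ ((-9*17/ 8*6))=-76/ 153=-0.50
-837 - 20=-857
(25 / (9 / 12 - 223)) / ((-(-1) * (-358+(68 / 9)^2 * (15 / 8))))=675 / 1505966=0.00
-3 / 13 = -0.23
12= 12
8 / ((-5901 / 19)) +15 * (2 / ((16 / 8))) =88363 / 5901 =14.97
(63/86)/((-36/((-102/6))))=119/344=0.35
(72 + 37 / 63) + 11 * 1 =83.59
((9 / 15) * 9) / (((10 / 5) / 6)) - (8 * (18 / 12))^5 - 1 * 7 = -1244114 / 5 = -248822.80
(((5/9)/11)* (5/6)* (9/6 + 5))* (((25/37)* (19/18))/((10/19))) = 586625/1582416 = 0.37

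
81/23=3.52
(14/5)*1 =2.80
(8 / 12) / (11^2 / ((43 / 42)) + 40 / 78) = 559 / 99529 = 0.01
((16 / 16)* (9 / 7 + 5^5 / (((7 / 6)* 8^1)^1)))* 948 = 2230407 / 7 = 318629.57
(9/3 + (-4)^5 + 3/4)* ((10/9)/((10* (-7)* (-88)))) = -53/288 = -0.18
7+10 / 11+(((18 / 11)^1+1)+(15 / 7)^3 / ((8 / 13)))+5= 951849 / 30184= 31.53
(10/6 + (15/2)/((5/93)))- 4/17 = 14375/102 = 140.93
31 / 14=2.21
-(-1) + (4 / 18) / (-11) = 97 / 99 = 0.98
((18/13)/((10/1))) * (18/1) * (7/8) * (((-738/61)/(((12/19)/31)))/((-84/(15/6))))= 1956069/50752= 38.54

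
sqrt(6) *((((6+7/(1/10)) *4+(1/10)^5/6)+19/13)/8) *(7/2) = 16678200091 *sqrt(6)/124800000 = 327.35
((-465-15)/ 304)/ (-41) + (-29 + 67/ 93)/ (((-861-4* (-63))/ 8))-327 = -14409223651/ 44120223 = -326.59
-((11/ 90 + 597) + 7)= -54371/ 90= -604.12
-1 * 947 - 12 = -959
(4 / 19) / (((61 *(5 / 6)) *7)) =24 / 40565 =0.00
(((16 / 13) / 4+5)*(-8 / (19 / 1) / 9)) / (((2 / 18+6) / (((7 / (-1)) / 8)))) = 483 / 13585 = 0.04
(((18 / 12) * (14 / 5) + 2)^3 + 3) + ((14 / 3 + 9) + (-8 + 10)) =96373 / 375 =256.99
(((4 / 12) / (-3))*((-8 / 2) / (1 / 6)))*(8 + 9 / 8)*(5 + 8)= 949 / 3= 316.33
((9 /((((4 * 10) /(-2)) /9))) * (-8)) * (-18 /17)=-34.31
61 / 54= 1.13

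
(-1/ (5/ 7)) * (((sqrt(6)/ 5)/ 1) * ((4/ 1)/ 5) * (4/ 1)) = -2.19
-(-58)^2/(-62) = 1682/31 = 54.26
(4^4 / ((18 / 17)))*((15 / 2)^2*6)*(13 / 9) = 117866.67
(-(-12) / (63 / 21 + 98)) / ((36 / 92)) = 92 / 303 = 0.30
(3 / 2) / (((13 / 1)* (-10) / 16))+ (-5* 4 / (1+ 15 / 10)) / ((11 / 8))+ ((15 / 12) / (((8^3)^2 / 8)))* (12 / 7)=-984471067 / 164003840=-6.00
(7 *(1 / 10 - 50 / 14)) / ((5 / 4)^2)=-1944 / 125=-15.55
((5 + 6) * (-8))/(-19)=4.63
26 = 26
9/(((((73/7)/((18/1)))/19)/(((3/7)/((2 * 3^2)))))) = 513/73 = 7.03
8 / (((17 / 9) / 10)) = 720 / 17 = 42.35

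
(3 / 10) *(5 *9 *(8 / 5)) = 21.60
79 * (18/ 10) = 711/ 5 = 142.20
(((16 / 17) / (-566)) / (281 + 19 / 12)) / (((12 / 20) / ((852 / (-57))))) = 45440 / 309967919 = 0.00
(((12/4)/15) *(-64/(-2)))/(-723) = -32/3615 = -0.01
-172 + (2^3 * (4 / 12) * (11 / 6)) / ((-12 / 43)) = -5117 / 27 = -189.52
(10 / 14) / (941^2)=5 / 6198367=0.00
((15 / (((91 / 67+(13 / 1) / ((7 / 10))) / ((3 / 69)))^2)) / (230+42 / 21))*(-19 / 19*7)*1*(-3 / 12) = 23095905 / 42889218575008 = 0.00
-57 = -57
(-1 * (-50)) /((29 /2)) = 100 /29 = 3.45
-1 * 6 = -6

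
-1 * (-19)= 19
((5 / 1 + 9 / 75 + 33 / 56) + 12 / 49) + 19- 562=-5263049 / 9800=-537.05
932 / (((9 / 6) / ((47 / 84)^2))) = 514697 / 2646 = 194.52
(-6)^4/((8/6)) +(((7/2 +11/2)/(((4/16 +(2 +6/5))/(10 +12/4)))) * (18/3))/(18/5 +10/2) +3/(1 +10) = 10834755/10879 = 995.93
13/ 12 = 1.08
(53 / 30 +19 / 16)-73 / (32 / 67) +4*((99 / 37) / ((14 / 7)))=-2566999 / 17760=-144.54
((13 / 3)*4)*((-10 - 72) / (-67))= 4264 / 201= 21.21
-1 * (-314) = 314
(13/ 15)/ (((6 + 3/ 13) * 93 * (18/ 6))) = 169/ 338985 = 0.00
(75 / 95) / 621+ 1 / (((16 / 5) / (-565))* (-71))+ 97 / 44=230626739 / 49146768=4.69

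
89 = 89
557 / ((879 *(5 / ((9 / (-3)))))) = -0.38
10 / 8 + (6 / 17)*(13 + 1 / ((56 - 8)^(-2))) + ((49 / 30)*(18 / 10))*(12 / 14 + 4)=1416601 / 1700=833.29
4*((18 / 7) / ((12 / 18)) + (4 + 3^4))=355.43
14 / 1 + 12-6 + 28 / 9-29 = -53 / 9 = -5.89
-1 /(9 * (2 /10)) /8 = -0.07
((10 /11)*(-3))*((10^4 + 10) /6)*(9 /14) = -2925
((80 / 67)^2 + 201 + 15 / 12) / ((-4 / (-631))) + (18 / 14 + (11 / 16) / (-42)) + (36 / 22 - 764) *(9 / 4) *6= 724683461921 / 33182688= 21839.20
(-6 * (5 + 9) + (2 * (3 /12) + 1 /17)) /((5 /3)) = -8511 /170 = -50.06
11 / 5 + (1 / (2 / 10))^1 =36 / 5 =7.20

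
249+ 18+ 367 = 634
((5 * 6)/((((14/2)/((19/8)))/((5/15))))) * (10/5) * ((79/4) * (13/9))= 97565/504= 193.58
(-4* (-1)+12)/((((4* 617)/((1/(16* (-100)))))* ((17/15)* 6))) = -1/1678240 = -0.00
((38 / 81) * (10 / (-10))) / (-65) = 38 / 5265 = 0.01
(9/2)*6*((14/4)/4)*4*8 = 756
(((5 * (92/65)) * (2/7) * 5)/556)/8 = 115/50596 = 0.00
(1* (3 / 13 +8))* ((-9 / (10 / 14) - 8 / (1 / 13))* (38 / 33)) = -215498 / 195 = -1105.12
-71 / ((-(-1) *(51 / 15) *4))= -355 / 68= -5.22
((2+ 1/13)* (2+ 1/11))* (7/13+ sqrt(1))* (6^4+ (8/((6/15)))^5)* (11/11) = 39760096320/1859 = 21387894.74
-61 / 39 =-1.56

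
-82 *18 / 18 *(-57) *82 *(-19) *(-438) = 3189556296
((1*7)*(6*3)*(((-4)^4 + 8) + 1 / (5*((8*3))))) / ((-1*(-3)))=221767 / 20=11088.35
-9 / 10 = -0.90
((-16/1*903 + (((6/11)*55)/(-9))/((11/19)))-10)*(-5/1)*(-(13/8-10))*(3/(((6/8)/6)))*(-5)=-799484200/11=-72680381.82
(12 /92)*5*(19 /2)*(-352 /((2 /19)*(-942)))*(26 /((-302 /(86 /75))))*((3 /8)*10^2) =-81.42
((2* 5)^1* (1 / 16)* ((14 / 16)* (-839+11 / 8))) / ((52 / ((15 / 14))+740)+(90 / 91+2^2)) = -320140275 / 554576896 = -0.58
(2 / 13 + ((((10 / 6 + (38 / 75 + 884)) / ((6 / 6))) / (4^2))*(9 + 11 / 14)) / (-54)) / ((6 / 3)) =-116556203 / 23587200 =-4.94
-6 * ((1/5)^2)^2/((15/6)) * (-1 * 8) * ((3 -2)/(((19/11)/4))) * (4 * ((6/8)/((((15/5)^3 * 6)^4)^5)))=11/7988246069681984122326985938264981772569600000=0.00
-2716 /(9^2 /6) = -5432 /27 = -201.19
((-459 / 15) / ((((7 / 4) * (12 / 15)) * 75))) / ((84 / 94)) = -799 / 2450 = -0.33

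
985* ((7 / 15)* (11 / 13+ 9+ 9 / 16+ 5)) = 4419695 / 624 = 7082.84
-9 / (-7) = 1.29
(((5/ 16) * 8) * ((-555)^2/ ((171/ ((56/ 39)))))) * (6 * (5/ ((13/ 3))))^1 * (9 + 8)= 2443665000/ 3211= 761029.27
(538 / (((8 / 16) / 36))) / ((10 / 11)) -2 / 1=213038 / 5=42607.60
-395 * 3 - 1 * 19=-1204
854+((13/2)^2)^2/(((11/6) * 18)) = 479473/528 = 908.09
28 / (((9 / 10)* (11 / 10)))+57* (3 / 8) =39329 / 792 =49.66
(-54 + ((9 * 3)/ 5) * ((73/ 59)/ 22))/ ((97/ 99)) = -3136401/ 57230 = -54.80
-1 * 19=-19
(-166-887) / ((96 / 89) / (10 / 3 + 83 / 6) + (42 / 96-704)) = 154445616 / 103183703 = 1.50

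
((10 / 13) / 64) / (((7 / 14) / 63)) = 315 / 208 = 1.51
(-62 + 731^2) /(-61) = -8759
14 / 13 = 1.08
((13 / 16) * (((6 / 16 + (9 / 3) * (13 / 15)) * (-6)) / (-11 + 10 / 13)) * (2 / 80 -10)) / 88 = -180999 / 1126400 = -0.16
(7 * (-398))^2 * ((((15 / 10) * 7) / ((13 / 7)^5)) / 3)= 456583768802 / 371293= 1229712.84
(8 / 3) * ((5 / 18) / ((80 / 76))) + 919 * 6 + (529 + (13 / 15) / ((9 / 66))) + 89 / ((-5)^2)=4086193 / 675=6053.62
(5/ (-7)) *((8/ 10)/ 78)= -2/ 273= -0.01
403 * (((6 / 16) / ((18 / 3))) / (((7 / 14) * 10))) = 403 / 80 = 5.04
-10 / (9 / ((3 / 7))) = -10 / 21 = -0.48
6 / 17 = 0.35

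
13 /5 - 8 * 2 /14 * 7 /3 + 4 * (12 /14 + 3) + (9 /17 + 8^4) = 7339726 /1785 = 4111.89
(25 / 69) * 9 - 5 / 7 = 410 / 161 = 2.55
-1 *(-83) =83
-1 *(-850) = 850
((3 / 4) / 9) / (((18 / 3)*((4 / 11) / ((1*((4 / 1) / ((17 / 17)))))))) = 11 / 72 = 0.15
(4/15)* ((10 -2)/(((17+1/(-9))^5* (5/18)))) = 177147/31694067200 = 0.00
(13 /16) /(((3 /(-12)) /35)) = -455 /4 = -113.75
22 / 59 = 0.37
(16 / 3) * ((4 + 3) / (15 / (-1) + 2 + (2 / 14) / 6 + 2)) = -1568 / 461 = -3.40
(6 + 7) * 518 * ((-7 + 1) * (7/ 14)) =-20202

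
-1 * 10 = -10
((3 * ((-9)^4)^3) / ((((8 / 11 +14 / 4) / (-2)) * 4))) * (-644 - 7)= 65241222927111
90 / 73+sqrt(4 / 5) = 2 * sqrt(5) / 5+90 / 73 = 2.13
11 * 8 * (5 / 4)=110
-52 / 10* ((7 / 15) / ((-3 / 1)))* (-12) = -728 / 75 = -9.71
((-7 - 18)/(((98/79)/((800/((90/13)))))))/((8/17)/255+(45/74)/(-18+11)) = 8447470000/308427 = 27388.88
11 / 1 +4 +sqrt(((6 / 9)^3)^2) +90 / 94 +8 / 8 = 21895 / 1269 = 17.25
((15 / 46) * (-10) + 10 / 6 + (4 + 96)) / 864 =0.11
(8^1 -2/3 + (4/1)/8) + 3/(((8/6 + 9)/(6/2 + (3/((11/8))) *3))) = 10.60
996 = 996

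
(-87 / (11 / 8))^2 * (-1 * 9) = -4359744 / 121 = -36030.94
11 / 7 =1.57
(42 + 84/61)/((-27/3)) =-294/61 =-4.82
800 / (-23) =-800 / 23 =-34.78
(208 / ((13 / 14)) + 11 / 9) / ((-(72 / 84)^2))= -99323 / 324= -306.55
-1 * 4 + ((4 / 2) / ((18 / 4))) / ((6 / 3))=-34 / 9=-3.78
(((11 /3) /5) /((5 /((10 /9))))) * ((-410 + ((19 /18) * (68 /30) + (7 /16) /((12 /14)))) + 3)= -19202689 /291600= -65.85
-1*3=-3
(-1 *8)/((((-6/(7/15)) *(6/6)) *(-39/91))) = -196/135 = -1.45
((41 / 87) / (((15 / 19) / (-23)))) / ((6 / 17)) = -304589 / 7830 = -38.90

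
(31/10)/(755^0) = 31/10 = 3.10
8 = 8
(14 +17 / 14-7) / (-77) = -115 / 1078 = -0.11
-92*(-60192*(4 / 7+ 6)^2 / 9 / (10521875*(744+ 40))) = 81372896 / 25263021875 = 0.00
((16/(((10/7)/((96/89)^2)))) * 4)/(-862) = -1032192/17069755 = -0.06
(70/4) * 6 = 105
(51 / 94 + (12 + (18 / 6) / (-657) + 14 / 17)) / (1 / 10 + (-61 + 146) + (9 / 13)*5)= 0.15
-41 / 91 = -0.45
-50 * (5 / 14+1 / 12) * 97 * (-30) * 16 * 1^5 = 7178000 / 7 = 1025428.57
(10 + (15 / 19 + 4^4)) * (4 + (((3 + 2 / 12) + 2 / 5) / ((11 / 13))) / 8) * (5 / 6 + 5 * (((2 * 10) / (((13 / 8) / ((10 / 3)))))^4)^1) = 41791012045925865947 / 2442993696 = 17106475597.69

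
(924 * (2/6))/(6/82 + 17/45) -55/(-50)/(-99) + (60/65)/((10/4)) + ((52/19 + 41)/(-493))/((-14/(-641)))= 679.30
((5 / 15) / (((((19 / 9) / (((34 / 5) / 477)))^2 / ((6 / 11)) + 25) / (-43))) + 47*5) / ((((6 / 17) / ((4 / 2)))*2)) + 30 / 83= 30858176186133 / 46320121250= 666.19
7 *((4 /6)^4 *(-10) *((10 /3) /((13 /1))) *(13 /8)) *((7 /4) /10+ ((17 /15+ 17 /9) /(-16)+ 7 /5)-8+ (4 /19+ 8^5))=-7843126235 /41553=-188749.94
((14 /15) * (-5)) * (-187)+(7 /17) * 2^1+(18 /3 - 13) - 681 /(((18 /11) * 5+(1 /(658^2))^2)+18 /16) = 776452679031562463 /978740738099139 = 793.32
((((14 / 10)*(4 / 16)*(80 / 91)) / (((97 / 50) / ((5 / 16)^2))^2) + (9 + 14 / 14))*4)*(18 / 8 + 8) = 205430292745 / 501010432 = 410.03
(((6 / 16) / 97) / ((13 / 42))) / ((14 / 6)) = 27 / 5044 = 0.01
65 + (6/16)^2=4169/64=65.14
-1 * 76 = -76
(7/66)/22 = 7/1452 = 0.00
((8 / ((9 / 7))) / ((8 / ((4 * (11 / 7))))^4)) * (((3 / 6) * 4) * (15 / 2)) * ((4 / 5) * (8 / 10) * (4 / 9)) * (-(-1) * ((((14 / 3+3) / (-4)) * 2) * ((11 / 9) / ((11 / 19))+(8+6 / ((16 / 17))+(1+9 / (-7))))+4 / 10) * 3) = -27317968414 / 14586075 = -1872.88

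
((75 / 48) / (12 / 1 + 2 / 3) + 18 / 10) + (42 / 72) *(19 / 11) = 294031 / 100320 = 2.93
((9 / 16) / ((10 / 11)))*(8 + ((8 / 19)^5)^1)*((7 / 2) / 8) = 2.17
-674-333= -1007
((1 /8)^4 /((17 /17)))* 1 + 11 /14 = 0.79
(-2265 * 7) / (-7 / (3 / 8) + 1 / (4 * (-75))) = 1585500 / 1867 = 849.22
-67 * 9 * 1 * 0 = 0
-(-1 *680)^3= 314432000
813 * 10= 8130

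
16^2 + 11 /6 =257.83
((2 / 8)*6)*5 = 15 / 2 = 7.50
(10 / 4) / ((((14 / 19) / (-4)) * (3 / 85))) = -8075 / 21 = -384.52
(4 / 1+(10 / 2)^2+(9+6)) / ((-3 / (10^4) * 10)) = -44000 / 3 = -14666.67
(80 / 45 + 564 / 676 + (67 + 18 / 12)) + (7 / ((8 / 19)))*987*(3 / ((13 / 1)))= 46941413 / 12168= 3857.78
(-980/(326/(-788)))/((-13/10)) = -3861200/2119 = -1822.18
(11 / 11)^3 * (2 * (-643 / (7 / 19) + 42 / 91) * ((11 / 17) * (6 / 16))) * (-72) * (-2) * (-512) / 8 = 12072284928 / 1547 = 7803674.81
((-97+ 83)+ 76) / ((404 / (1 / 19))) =31 / 3838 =0.01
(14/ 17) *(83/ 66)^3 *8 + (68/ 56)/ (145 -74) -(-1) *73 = 86.12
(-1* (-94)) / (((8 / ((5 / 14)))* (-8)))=-235 / 448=-0.52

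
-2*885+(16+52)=-1702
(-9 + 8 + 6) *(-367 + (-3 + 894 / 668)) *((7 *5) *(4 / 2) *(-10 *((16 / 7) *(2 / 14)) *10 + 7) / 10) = 773890905 / 2338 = 331005.52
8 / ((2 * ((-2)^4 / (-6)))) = -3 / 2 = -1.50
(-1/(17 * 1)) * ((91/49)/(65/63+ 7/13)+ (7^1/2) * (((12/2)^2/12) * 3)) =-21015/10931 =-1.92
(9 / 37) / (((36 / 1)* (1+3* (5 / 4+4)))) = 1 / 2479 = 0.00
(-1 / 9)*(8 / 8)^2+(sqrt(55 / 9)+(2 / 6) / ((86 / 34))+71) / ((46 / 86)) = 137.50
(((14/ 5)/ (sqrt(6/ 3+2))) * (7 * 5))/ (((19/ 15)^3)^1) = 165375/ 6859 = 24.11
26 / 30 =13 / 15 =0.87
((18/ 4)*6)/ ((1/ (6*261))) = 42282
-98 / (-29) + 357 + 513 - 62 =23530 / 29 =811.38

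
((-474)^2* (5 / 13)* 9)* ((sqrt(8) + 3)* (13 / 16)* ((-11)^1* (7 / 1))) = -583876755 / 4 - 194625585* sqrt(2) / 2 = -283590259.70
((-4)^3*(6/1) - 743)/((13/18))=-20286/13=-1560.46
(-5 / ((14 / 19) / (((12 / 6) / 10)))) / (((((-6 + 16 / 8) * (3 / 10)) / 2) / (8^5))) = 1556480 / 21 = 74118.10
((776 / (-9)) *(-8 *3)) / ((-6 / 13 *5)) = -40352 / 45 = -896.71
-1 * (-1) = 1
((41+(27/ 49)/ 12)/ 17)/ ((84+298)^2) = 8045/ 486218768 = 0.00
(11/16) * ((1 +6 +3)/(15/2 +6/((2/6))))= 55/204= 0.27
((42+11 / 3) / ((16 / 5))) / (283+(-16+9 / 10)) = 0.05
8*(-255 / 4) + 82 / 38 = -9649 / 19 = -507.84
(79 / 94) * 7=553 / 94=5.88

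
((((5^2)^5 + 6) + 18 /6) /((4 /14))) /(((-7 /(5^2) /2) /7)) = -1708985950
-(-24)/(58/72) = 864/29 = 29.79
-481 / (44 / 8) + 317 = 2525 / 11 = 229.55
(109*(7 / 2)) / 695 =763 / 1390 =0.55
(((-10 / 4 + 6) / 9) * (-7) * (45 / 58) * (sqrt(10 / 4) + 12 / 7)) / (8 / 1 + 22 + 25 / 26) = -78 / 667 - 91 * sqrt(10) / 2668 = -0.22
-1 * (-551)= 551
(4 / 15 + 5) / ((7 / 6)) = 158 / 35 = 4.51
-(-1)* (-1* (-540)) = 540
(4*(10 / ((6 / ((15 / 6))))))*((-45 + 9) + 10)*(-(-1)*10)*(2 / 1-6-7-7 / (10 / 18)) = 306800 / 3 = 102266.67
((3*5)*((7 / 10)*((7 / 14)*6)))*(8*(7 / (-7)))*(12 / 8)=-378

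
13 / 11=1.18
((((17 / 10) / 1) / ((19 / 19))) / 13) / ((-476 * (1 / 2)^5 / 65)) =-4 / 7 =-0.57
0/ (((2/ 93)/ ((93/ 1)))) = 0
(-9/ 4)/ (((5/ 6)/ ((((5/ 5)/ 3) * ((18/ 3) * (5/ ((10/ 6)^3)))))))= -729/ 125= -5.83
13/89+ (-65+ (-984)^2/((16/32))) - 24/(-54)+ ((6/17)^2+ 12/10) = 2241333114514/1157445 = 1936448.92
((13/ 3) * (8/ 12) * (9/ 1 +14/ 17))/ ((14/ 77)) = 23881/ 153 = 156.08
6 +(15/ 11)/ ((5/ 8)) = 90/ 11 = 8.18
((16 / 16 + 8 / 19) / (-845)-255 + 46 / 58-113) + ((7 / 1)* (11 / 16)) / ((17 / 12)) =-11518440059 / 31660460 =-363.81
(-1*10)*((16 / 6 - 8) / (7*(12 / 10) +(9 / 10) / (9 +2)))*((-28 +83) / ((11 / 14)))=1232000 / 2799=440.16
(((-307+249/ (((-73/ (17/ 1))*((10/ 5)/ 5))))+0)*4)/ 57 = -6946/ 219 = -31.72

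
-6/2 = -3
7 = 7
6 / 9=2 / 3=0.67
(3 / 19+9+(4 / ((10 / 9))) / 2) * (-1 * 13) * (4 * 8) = -433056 / 95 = -4558.48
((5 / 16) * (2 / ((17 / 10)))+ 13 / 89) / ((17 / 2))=3109 / 51442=0.06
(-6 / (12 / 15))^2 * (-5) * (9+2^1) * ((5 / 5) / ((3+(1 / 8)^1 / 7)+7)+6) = -641625 / 34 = -18871.32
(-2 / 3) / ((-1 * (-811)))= -2 / 2433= -0.00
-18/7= -2.57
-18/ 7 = -2.57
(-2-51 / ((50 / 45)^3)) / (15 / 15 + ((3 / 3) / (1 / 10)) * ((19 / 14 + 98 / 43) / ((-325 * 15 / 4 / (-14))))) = -9386169 / 339640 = -27.64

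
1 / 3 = 0.33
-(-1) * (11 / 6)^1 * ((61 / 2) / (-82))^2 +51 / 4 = 2098475 / 161376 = 13.00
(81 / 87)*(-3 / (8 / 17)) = -1377 / 232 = -5.94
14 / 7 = 2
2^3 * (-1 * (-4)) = 32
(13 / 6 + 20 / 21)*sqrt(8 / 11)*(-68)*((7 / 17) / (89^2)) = -524*sqrt(22) / 261393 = -0.01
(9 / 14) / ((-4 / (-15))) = 135 / 56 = 2.41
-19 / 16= -1.19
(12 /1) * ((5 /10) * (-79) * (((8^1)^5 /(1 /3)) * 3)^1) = -139788288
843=843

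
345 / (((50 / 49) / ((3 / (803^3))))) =0.00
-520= -520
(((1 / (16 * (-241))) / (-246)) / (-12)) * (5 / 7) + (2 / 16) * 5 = 0.62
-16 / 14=-8 / 7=-1.14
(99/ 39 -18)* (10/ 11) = -2010/ 143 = -14.06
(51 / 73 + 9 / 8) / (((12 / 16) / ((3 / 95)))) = 213 / 2774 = 0.08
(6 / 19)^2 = 0.10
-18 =-18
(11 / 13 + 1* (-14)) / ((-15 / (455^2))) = 181545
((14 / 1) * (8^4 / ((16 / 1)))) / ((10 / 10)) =3584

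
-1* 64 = -64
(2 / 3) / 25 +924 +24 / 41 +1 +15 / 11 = 31354952 / 33825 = 926.98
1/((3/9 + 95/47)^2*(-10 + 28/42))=-59643/3086272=-0.02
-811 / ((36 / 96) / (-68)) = 441184 / 3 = 147061.33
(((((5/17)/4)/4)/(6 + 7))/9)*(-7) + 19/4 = 151129/31824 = 4.75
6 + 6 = 12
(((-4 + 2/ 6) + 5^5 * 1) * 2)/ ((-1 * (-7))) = 18728/ 21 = 891.81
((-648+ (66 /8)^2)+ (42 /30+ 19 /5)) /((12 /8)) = -45979 /120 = -383.16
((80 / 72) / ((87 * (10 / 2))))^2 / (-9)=-4 / 5517801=-0.00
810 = 810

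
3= 3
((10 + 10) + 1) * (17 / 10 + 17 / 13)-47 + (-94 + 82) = 4.16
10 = 10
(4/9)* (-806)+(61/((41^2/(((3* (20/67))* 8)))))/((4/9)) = -362516528/1013643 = -357.64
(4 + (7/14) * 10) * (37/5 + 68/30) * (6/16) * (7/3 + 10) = 3219/8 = 402.38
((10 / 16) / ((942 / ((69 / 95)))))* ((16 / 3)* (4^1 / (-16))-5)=-23 / 7536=-0.00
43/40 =1.08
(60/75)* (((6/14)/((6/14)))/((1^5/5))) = 4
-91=-91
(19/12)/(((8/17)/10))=1615/48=33.65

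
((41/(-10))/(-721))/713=41/5140730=0.00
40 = 40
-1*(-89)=89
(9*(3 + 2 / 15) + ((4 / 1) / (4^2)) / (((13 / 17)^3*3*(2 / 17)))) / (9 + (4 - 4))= 7852253 / 2372760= 3.31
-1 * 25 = -25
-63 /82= -0.77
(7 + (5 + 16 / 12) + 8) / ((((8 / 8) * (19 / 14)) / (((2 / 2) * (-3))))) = -896 / 19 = -47.16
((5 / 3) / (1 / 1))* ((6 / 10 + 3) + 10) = 68 / 3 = 22.67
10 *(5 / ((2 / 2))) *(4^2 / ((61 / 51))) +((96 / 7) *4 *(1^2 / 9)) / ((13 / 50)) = 11528800 / 16653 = 692.30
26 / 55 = 0.47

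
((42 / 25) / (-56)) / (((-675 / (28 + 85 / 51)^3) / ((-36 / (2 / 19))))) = -13394411 / 33750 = -396.87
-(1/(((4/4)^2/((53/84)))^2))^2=-7890481/49787136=-0.16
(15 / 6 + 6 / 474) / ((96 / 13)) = 5161 / 15168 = 0.34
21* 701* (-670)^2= 6608256900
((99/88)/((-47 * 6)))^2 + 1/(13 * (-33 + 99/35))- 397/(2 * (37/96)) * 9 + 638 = -3997.25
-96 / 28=-24 / 7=-3.43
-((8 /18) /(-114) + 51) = -26161 /513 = -51.00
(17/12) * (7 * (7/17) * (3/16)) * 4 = 49/16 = 3.06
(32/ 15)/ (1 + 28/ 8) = 64/ 135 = 0.47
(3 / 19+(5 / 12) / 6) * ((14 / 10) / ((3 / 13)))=28301 / 20520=1.38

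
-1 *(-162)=162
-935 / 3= -311.67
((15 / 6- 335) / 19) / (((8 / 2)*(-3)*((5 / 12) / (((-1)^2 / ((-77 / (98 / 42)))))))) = -7 / 66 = -0.11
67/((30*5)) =67/150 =0.45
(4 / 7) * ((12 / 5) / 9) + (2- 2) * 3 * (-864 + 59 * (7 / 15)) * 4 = 16 / 105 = 0.15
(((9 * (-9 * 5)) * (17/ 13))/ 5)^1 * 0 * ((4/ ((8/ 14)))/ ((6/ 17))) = 0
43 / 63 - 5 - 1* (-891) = 55861 / 63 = 886.68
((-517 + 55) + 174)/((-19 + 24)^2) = -288/25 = -11.52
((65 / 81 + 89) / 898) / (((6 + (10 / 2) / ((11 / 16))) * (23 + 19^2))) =40007 / 2038991616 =0.00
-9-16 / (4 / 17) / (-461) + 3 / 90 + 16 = 99311 / 13830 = 7.18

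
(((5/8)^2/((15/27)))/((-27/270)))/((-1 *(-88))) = -225/2816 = -0.08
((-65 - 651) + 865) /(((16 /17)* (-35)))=-2533 /560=-4.52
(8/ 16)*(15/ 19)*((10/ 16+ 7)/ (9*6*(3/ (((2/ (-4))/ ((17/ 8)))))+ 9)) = -305/ 68856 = -0.00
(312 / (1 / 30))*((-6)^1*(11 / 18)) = -34320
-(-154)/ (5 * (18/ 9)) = 77/ 5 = 15.40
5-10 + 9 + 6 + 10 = 20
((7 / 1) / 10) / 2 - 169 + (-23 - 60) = -5033 / 20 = -251.65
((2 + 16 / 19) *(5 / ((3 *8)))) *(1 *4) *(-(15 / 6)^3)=-5625 / 152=-37.01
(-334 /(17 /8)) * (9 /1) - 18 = -24354 /17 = -1432.59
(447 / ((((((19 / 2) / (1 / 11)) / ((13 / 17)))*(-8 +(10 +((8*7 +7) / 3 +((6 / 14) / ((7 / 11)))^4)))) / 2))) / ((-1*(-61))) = 2576866047 / 557572083926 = 0.00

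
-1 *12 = -12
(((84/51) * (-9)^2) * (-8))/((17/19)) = -344736/289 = -1192.86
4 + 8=12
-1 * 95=-95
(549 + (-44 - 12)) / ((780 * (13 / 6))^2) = 493 / 2856100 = 0.00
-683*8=-5464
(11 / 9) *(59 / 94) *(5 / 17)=3245 / 14382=0.23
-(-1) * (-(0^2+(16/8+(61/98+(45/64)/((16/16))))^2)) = -108764041/9834496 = -11.06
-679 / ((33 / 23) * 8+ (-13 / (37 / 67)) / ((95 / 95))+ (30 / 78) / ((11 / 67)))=82629547 / 1182810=69.86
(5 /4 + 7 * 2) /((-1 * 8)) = -61 /32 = -1.91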